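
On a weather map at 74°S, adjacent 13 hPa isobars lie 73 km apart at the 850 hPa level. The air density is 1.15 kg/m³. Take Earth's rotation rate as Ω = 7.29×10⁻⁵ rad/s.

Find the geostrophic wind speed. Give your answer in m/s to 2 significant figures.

Coriolis parameter at 74°S:
f = 2Ω sin φ = 2 × 7.29×10⁻⁵ × sin 74° = 1.40×10⁻⁴ s⁻¹
Pressure gradient: |∂P/∂n| = 1300 Pa / 73000 m = 1.78×10⁻² Pa/m
Geostrophic balance (pressure-gradient force = Coriolis force):
V_g = (1/(fρ)) |∂P/∂n| = 1.78×10⁻² / (1.40×10⁻⁴ × 1.15) = 110 m/s

110 m/s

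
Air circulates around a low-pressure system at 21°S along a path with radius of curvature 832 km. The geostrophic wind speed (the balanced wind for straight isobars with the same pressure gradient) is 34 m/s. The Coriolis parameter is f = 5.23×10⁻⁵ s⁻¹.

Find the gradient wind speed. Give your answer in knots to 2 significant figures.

Around a low, centrifugal force acts outward with Coriolis, so pressure-gradient force balances both:
(1/ρ)|∂P/∂n| = fV + V²/R  →  V² + fR·V − fR·V_g = 0
With fR = 5.23×10⁻⁵ × 832×10³ m = 43.5 m/s:
V = [−fR + √((fR)² + 4 fR V_g)]/2 = [−43.5 + √(43.5² + 4×43.5×34)]/2 = 22.4 m/s
Subgeostrophic (V < V_g = 34 m/s), as expected around a low.
Converting: 22.4 m/s × 1.944 = 44 knots

44 knots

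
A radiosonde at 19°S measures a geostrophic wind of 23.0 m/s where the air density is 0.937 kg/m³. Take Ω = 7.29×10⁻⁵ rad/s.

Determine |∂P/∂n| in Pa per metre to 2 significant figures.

Coriolis parameter at 19°S:
f = 2Ω sin φ = 2 × 7.29×10⁻⁵ × sin 19° = 4.75×10⁻⁵ s⁻¹
Geostrophic balance rearranged: |∂P/∂n| = f ρ V_g
|∂P/∂n| = 4.75×10⁻⁵ × 0.937 × 23.0 = 1.02×10⁻³ Pa/m

1.0×10⁻³ Pa/m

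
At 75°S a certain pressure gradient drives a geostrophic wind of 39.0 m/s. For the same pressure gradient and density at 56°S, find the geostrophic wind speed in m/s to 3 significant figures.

With the same pressure gradient and density, V_g ∝ 1/f ∝ 1/sin φ.
V₂ = V₁ · sin φ₁ / sin φ₂ = 39.0 × sin 75° / sin 56°
V₂ = 39.0 × 0.9659/0.8290 = 45.4 m/s

45.4 m/s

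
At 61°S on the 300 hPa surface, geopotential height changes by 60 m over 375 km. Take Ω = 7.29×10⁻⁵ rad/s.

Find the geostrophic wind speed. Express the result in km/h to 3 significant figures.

44.3 km/h

Coriolis parameter at 61°S:
f = 2Ω sin φ = 2 × 7.29×10⁻⁵ × sin 61° = 1.28×10⁻⁴ s⁻¹
Height gradient: |∂Z/∂n| = 60 m / 375000 m = 1.60×10⁻⁴
On a pressure surface, geostrophic balance gives V_g = (g/f)|∂Z/∂n|:
V_g = 9.81 × 1.60×10⁻⁴ / 1.28×10⁻⁴ = 12.3 m/s
Converting: 12.3 m/s × 3.6 = 44.3 km/h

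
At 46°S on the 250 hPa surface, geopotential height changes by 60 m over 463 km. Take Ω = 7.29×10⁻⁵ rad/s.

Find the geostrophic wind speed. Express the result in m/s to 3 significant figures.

12.1 m/s

Coriolis parameter at 46°S:
f = 2Ω sin φ = 2 × 7.29×10⁻⁵ × sin 46° = 1.05×10⁻⁴ s⁻¹
Height gradient: |∂Z/∂n| = 60 m / 463000 m = 1.30×10⁻⁴
On a pressure surface, geostrophic balance gives V_g = (g/f)|∂Z/∂n|:
V_g = 9.81 × 1.30×10⁻⁴ / 1.05×10⁻⁴ = 12.1 m/s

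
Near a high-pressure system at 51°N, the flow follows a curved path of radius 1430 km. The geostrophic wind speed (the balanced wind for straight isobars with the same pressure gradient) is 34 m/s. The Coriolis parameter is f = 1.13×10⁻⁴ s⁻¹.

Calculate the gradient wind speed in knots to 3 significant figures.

94.6 knots

Around a high, pressure-gradient force acts outward with centrifugal, so Coriolis balances both:
fV = (1/ρ)|∂P/∂n| + V²/R  →  V² − fR·V + fR·V_g = 0
With fR = 1.13×10⁻⁴ × 1430×10³ m = 162 m/s:
V = [fR − √((fR)² − 4 fR V_g)]/2 = [162 − √(162² − 4×162×34)]/2 = 48.6 m/s
Supergeostrophic (V > V_g = 34 m/s), as expected around a high.
Converting: 48.6 m/s × 1.944 = 94.6 knots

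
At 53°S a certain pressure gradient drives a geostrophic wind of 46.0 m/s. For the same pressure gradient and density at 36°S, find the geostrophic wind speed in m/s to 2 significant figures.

With the same pressure gradient and density, V_g ∝ 1/f ∝ 1/sin φ.
V₂ = V₁ · sin φ₁ / sin φ₂ = 46.0 × sin 53° / sin 36°
V₂ = 46.0 × 0.7986/0.5878 = 63 m/s

63 m/s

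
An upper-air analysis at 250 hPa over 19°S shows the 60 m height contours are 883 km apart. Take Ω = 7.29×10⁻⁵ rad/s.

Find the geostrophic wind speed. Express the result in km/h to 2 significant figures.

Coriolis parameter at 19°S:
f = 2Ω sin φ = 2 × 7.29×10⁻⁵ × sin 19° = 4.75×10⁻⁵ s⁻¹
Height gradient: |∂Z/∂n| = 60 m / 883000 m = 6.80×10⁻⁵
On a pressure surface, geostrophic balance gives V_g = (g/f)|∂Z/∂n|:
V_g = 9.81 × 6.80×10⁻⁵ / 4.75×10⁻⁵ = 14.0 m/s
Converting: 14.0 m/s × 3.6 = 51 km/h

51 km/h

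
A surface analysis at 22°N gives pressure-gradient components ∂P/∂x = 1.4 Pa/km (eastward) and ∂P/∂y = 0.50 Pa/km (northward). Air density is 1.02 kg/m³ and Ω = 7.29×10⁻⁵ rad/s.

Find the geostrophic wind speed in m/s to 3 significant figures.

26.7 m/s

Coriolis parameter at 22°N:
f = 2Ω sin φ = 2 × 7.29×10⁻⁵ × sin 22° = 5.46×10⁻⁵ s⁻¹
Component geostrophic relations (x east, y north):
u_g = −(1/(fρ)) ∂P/∂y,  v_g = (1/(fρ)) ∂P/∂x
u_g = −(0.50×10⁻³)/(5.46×10⁻⁵ × 1.02) = −8.98 m/s;  v_g = (1.4×10⁻³)/(5.46×10⁻⁵ × 1.02) = 25.1 m/s
|V_g| = √(u_g² + v_g²) = 26.7 m/s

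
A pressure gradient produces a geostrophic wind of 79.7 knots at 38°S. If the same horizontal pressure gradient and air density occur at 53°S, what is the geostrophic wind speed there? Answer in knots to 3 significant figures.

61.4 knots

With the same pressure gradient and density, V_g ∝ 1/f ∝ 1/sin φ.
V₂ = V₁ · sin φ₁ / sin φ₂ = 79.7 × sin 38° / sin 53°
V₂ = 79.7 × 0.6157/0.7986 = 61.4 knots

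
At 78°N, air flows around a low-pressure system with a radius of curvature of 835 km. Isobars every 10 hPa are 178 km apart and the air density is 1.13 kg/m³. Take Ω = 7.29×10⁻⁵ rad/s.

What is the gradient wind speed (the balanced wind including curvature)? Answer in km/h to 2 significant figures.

Coriolis parameter at 78°N:
f = 2Ω sin φ = 2 × 7.29×10⁻⁵ × sin 78° = 1.43×10⁻⁴ s⁻¹
Pressure gradient: |∂P/∂n| = 1000 Pa / 178000 m = 5.62×10⁻³ Pa/m
Geostrophic speed: V_g = |∂P/∂n|/(fρ) = 5.62×10⁻³/(1.43×10⁻⁴ × 1.13) = 34.9 m/s
Around a low, centrifugal force acts outward with Coriolis, so pressure-gradient force balances both:
(1/ρ)|∂P/∂n| = fV + V²/R  →  V² + fR·V − fR·V_g = 0
With fR = 1.43×10⁻⁴ × 835×10³ m = 119 m/s:
V = [−fR + √((fR)² + 4 fR V_g)]/2 = [−119 + √(119² + 4×119×34.9)]/2 = 28.2 m/s
Subgeostrophic (V < V_g = 34.9 m/s), as expected around a low.
Converting: 28.2 m/s × 3.6 = 100 km/h

100 km/h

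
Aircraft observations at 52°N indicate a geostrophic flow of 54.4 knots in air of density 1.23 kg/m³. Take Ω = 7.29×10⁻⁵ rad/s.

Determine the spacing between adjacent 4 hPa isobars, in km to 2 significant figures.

100 km

Coriolis parameter at 52°N:
f = 2Ω sin φ = 2 × 7.29×10⁻⁵ × sin 52° = 1.15×10⁻⁴ s⁻¹
Wind speed in SI: 54.4 knots = 28.0 m/s
Geostrophic balance rearranged: |∂P/∂n| = f ρ V_g
|∂P/∂n| = 1.15×10⁻⁴ × 1.23 × 28.0 = 3.95×10⁻³ Pa/m
Isobar spacing: Δn = ΔP/|∂P/∂n| = 400 Pa / 3.95×10⁻³ Pa/m = 101141 m ≈ 100 km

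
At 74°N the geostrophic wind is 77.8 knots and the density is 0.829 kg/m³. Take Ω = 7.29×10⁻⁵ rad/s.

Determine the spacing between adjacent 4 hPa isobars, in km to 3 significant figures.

86.0 km

Coriolis parameter at 74°N:
f = 2Ω sin φ = 2 × 7.29×10⁻⁵ × sin 74° = 1.40×10⁻⁴ s⁻¹
Wind speed in SI: 77.8 knots = 40.0 m/s
Geostrophic balance rearranged: |∂P/∂n| = f ρ V_g
|∂P/∂n| = 1.40×10⁻⁴ × 0.829 × 40.0 = 4.65×10⁻³ Pa/m
Isobar spacing: Δn = ΔP/|∂P/∂n| = 400 Pa / 4.65×10⁻³ Pa/m = 86018 m ≈ 86.0 km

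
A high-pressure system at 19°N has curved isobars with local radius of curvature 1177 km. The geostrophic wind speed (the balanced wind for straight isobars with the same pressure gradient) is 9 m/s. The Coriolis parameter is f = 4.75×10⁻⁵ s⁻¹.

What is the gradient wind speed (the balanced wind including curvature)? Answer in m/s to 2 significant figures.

11 m/s

Around a high, pressure-gradient force acts outward with centrifugal, so Coriolis balances both:
fV = (1/ρ)|∂P/∂n| + V²/R  →  V² − fR·V + fR·V_g = 0
With fR = 4.75×10⁻⁵ × 1177×10³ m = 55.9 m/s:
V = [fR − √((fR)² − 4 fR V_g)]/2 = [55.9 − √(55.9² − 4×55.9×9)]/2 = 11.3 m/s
Supergeostrophic (V > V_g = 9 m/s), as expected around a high.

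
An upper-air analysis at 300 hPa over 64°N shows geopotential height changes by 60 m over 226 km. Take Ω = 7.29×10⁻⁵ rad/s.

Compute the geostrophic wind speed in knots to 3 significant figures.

38.6 knots

Coriolis parameter at 64°N:
f = 2Ω sin φ = 2 × 7.29×10⁻⁵ × sin 64° = 1.31×10⁻⁴ s⁻¹
Height gradient: |∂Z/∂n| = 60 m / 226000 m = 2.65×10⁻⁴
On a pressure surface, geostrophic balance gives V_g = (g/f)|∂Z/∂n|:
V_g = 9.81 × 2.65×10⁻⁴ / 1.31×10⁻⁴ = 19.9 m/s
Converting: 19.9 m/s × 1.944 = 38.6 knots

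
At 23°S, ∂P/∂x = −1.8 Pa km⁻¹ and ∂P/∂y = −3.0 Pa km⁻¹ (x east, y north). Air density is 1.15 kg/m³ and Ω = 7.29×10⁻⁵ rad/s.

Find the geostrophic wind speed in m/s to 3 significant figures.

53.4 m/s

Coriolis parameter at 23°S:
f = 2Ω sin φ = 2 × 7.29×10⁻⁵ × sin 23° = 5.70×10⁻⁵ s⁻¹
In the Southern Hemisphere f is negative: f = −5.70×10⁻⁵ s⁻¹.
Component geostrophic relations (x east, y north):
u_g = −(1/(fρ)) ∂P/∂y,  v_g = (1/(fρ)) ∂P/∂x
u_g = −(−3.0×10⁻³)/(−5.70×10⁻⁵ × 1.15) = −45.8 m/s;  v_g = (−1.8×10⁻³)/(−5.70×10⁻⁵ × 1.15) = 27.5 m/s
|V_g| = √(u_g² + v_g²) = 53.4 m/s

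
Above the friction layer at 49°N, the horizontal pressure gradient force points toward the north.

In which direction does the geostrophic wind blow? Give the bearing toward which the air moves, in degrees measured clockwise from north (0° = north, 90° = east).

090°

The pressure-gradient force points toward the north (bearing 000°).
Geostrophic balance: in the Northern Hemisphere the Coriolis force deflects motion to the right, so the geostrophic wind blows 90° to the right of the pressure-gradient force (low pressure on the left).
Rotating 000° by 90° clockwise gives 090° — the wind blows toward the east.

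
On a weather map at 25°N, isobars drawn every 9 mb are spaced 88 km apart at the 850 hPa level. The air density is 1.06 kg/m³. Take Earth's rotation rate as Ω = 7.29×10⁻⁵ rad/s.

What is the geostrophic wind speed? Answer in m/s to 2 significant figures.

160 m/s

Coriolis parameter at 25°N:
f = 2Ω sin φ = 2 × 7.29×10⁻⁵ × sin 25° = 6.16×10⁻⁵ s⁻¹
Pressure gradient: |∂P/∂n| = 900 Pa / 88000 m = 1.02×10⁻² Pa/m
Geostrophic balance (pressure-gradient force = Coriolis force):
V_g = (1/(fρ)) |∂P/∂n| = 1.02×10⁻² / (6.16×10⁻⁵ × 1.06) = 157 m/s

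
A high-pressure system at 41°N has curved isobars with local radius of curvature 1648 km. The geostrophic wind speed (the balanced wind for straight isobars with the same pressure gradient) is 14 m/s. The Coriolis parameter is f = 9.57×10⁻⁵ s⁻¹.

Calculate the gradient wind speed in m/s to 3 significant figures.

15.5 m/s

Around a high, pressure-gradient force acts outward with centrifugal, so Coriolis balances both:
fV = (1/ρ)|∂P/∂n| + V²/R  →  V² − fR·V + fR·V_g = 0
With fR = 9.57×10⁻⁵ × 1648×10³ m = 158 m/s:
V = [fR − √((fR)² − 4 fR V_g)]/2 = [158 − √(158² − 4×158×14)]/2 = 15.5 m/s
Supergeostrophic (V > V_g = 14 m/s), as expected around a high.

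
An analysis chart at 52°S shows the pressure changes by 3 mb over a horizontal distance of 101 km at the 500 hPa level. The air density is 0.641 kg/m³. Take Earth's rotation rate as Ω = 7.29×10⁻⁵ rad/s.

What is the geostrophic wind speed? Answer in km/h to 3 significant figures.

145 km/h

Coriolis parameter at 52°S:
f = 2Ω sin φ = 2 × 7.29×10⁻⁵ × sin 52° = 1.15×10⁻⁴ s⁻¹
Pressure gradient: |∂P/∂n| = 300 Pa / 101000 m = 2.97×10⁻³ Pa/m
Geostrophic balance (pressure-gradient force = Coriolis force):
V_g = (1/(fρ)) |∂P/∂n| = 2.97×10⁻³ / (1.15×10⁻⁴ × 0.641) = 40.3 m/s
Converting: 40.3 m/s × 3.6 = 145 km/h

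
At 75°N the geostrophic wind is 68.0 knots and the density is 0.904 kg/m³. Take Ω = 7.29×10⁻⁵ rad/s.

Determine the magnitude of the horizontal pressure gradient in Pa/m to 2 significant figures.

Coriolis parameter at 75°N:
f = 2Ω sin φ = 2 × 7.29×10⁻⁵ × sin 75° = 1.41×10⁻⁴ s⁻¹
Wind speed in SI: 68.0 knots = 35.0 m/s
Geostrophic balance rearranged: |∂P/∂n| = f ρ V_g
|∂P/∂n| = 1.41×10⁻⁴ × 0.904 × 35.0 = 4.45×10⁻³ Pa/m

4.5×10⁻³ Pa/m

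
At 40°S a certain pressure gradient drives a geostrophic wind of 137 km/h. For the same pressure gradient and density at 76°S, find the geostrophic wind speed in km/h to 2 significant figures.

91 km/h

With the same pressure gradient and density, V_g ∝ 1/f ∝ 1/sin φ.
V₂ = V₁ · sin φ₁ / sin φ₂ = 137 × sin 40° / sin 76°
V₂ = 137 × 0.6428/0.9703 = 91 km/h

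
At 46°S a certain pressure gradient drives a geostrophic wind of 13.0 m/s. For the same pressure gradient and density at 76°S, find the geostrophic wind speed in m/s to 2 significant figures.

9.6 m/s

With the same pressure gradient and density, V_g ∝ 1/f ∝ 1/sin φ.
V₂ = V₁ · sin φ₁ / sin φ₂ = 13.0 × sin 46° / sin 76°
V₂ = 13.0 × 0.7193/0.9703 = 9.6 m/s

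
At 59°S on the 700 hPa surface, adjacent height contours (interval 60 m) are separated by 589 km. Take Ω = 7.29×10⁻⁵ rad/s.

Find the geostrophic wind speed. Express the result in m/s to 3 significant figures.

8.00 m/s

Coriolis parameter at 59°S:
f = 2Ω sin φ = 2 × 7.29×10⁻⁵ × sin 59° = 1.25×10⁻⁴ s⁻¹
Height gradient: |∂Z/∂n| = 60 m / 589000 m = 1.02×10⁻⁴
On a pressure surface, geostrophic balance gives V_g = (g/f)|∂Z/∂n|:
V_g = 9.81 × 1.02×10⁻⁴ / 1.25×10⁻⁴ = 8.00 m/s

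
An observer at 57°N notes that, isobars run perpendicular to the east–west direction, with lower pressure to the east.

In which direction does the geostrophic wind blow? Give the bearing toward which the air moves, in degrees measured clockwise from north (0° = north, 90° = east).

180°

The pressure-gradient force points toward the east (bearing 090°).
Geostrophic balance: in the Northern Hemisphere the Coriolis force deflects motion to the right, so the geostrophic wind blows 90° to the right of the pressure-gradient force (low pressure on the left).
Rotating 090° by 90° clockwise gives 180° — the wind blows toward the south.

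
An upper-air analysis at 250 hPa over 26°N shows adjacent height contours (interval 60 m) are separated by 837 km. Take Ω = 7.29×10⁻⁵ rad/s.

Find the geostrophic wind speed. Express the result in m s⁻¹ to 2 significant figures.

11 m s⁻¹

Coriolis parameter at 26°N:
f = 2Ω sin φ = 2 × 7.29×10⁻⁵ × sin 26° = 6.39×10⁻⁵ s⁻¹
Height gradient: |∂Z/∂n| = 60 m / 837000 m = 7.17×10⁻⁵
On a pressure surface, geostrophic balance gives V_g = (g/f)|∂Z/∂n|:
V_g = 9.81 × 7.17×10⁻⁵ / 6.39×10⁻⁵ = 11.0 m/s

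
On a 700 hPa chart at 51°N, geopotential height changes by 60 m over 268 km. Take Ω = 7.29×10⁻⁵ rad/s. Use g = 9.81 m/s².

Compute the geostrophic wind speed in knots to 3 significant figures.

Coriolis parameter at 51°N:
f = 2Ω sin φ = 2 × 7.29×10⁻⁵ × sin 51° = 1.13×10⁻⁴ s⁻¹
Height gradient: |∂Z/∂n| = 60 m / 268000 m = 2.24×10⁻⁴
On a pressure surface, geostrophic balance gives V_g = (g/f)|∂Z/∂n|:
V_g = 9.81 × 2.24×10⁻⁴ / 1.13×10⁻⁴ = 19.4 m/s
Converting: 19.4 m/s × 1.944 = 37.7 knots

37.7 knots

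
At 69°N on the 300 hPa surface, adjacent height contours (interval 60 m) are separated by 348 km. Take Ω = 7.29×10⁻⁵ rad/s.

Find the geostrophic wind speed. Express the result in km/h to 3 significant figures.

44.7 km/h

Coriolis parameter at 69°N:
f = 2Ω sin φ = 2 × 7.29×10⁻⁵ × sin 69° = 1.36×10⁻⁴ s⁻¹
Height gradient: |∂Z/∂n| = 60 m / 348000 m = 1.72×10⁻⁴
On a pressure surface, geostrophic balance gives V_g = (g/f)|∂Z/∂n|:
V_g = 9.81 × 1.72×10⁻⁴ / 1.36×10⁻⁴ = 12.4 m/s
Converting: 12.4 m/s × 3.6 = 44.7 km/h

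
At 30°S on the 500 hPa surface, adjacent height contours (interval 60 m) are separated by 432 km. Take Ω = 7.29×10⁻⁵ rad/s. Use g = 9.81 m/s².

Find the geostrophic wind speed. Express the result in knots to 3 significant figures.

Coriolis parameter at 30°S:
f = 2Ω sin φ = 2 × 7.29×10⁻⁵ × sin 30° = 7.29×10⁻⁵ s⁻¹
Height gradient: |∂Z/∂n| = 60 m / 432000 m = 1.39×10⁻⁴
On a pressure surface, geostrophic balance gives V_g = (g/f)|∂Z/∂n|:
V_g = 9.81 × 1.39×10⁻⁴ / 7.29×10⁻⁵ = 18.7 m/s
Converting: 18.7 m/s × 1.944 = 36.3 knots

36.3 knots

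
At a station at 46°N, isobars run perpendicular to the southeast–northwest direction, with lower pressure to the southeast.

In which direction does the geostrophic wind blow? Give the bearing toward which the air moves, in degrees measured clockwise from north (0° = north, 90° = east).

The pressure-gradient force points toward the southeast (bearing 135°).
Geostrophic balance: in the Northern Hemisphere the Coriolis force deflects motion to the right, so the geostrophic wind blows 90° to the right of the pressure-gradient force (low pressure on the left).
Rotating 135° by 90° clockwise gives 225° — the wind blows toward the southwest.

225°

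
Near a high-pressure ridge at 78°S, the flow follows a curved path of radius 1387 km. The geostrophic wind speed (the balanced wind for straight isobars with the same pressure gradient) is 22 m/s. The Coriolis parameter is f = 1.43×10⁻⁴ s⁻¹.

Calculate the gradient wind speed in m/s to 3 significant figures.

Around a high, pressure-gradient force acts outward with centrifugal, so Coriolis balances both:
fV = (1/ρ)|∂P/∂n| + V²/R  →  V² − fR·V + fR·V_g = 0
With fR = 1.43×10⁻⁴ × 1387×10³ m = 198 m/s:
V = [fR − √((fR)² − 4 fR V_g)]/2 = [198 − √(198² − 4×198×22)]/2 = 25.2 m/s
Supergeostrophic (V > V_g = 22 m/s), as expected around a high.

25.2 m/s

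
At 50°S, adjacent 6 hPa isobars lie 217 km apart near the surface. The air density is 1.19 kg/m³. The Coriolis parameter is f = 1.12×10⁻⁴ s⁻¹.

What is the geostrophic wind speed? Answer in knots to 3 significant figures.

Pressure gradient: |∂P/∂n| = 600 Pa / 217000 m = 2.76×10⁻³ Pa/m
Geostrophic balance (pressure-gradient force = Coriolis force):
V_g = (1/(fρ)) |∂P/∂n| = 2.76×10⁻³ / (1.12×10⁻⁴ × 1.19) = 20.7 m/s
Converting: 20.7 m/s × 1.944 = 40.3 knots

40.3 knots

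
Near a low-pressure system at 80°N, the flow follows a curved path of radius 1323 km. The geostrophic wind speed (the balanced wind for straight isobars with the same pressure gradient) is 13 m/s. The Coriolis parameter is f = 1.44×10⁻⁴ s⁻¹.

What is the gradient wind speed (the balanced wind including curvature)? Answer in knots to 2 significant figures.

Around a low, centrifugal force acts outward with Coriolis, so pressure-gradient force balances both:
(1/ρ)|∂P/∂n| = fV + V²/R  →  V² + fR·V − fR·V_g = 0
With fR = 1.44×10⁻⁴ × 1323×10³ m = 191 m/s:
V = [−fR + √((fR)² + 4 fR V_g)]/2 = [−191 + √(191² + 4×191×13)]/2 = 12.2 m/s
Subgeostrophic (V < V_g = 13 m/s), as expected around a low.
Converting: 12.2 m/s × 1.944 = 24 knots

24 knots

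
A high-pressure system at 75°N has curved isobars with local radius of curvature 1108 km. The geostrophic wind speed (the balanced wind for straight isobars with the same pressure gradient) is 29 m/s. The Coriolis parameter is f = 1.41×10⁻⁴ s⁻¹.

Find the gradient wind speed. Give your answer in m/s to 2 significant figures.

38 m/s

Around a high, pressure-gradient force acts outward with centrifugal, so Coriolis balances both:
fV = (1/ρ)|∂P/∂n| + V²/R  →  V² − fR·V + fR·V_g = 0
With fR = 1.41×10⁻⁴ × 1108×10³ m = 156 m/s:
V = [fR − √((fR)² − 4 fR V_g)]/2 = [156 − √(156² − 4×156×29)]/2 = 38.5 m/s
Supergeostrophic (V > V_g = 29 m/s), as expected around a high.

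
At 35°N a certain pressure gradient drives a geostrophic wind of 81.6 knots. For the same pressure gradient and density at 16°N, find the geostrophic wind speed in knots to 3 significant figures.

170 knots

With the same pressure gradient and density, V_g ∝ 1/f ∝ 1/sin φ.
V₂ = V₁ · sin φ₁ / sin φ₂ = 81.6 × sin 35° / sin 16°
V₂ = 81.6 × 0.5736/0.2756 = 170 knots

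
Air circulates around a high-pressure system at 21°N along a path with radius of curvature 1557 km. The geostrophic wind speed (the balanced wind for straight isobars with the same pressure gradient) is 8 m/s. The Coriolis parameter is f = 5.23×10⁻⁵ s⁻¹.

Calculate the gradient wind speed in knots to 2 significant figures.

17 knots

Around a high, pressure-gradient force acts outward with centrifugal, so Coriolis balances both:
fV = (1/ρ)|∂P/∂n| + V²/R  →  V² − fR·V + fR·V_g = 0
With fR = 5.23×10⁻⁵ × 1557×10³ m = 81.4 m/s:
V = [fR − √((fR)² − 4 fR V_g)]/2 = [81.4 − √(81.4² − 4×81.4×8)]/2 = 8.99 m/s
Supergeostrophic (V > V_g = 8 m/s), as expected around a high.
Converting: 8.99 m/s × 1.944 = 17 knots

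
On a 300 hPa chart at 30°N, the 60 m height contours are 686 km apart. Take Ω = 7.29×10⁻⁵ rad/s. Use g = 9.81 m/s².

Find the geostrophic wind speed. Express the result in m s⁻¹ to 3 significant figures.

Coriolis parameter at 30°N:
f = 2Ω sin φ = 2 × 7.29×10⁻⁵ × sin 30° = 7.29×10⁻⁵ s⁻¹
Height gradient: |∂Z/∂n| = 60 m / 686000 m = 8.75×10⁻⁵
On a pressure surface, geostrophic balance gives V_g = (g/f)|∂Z/∂n|:
V_g = 9.81 × 8.75×10⁻⁵ / 7.29×10⁻⁵ = 11.8 m/s

11.8 m s⁻¹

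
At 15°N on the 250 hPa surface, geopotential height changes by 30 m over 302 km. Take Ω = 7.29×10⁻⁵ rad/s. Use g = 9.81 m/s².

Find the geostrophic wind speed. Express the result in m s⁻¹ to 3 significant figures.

25.8 m s⁻¹

Coriolis parameter at 15°N:
f = 2Ω sin φ = 2 × 7.29×10⁻⁵ × sin 15° = 3.77×10⁻⁵ s⁻¹
Height gradient: |∂Z/∂n| = 30 m / 302000 m = 9.93×10⁻⁵
On a pressure surface, geostrophic balance gives V_g = (g/f)|∂Z/∂n|:
V_g = 9.81 × 9.93×10⁻⁵ / 3.77×10⁻⁵ = 25.8 m/s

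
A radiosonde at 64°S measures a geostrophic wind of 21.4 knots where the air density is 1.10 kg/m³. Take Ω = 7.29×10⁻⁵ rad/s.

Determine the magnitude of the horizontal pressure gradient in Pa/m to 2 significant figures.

1.6×10⁻³ Pa/m

Coriolis parameter at 64°S:
f = 2Ω sin φ = 2 × 7.29×10⁻⁵ × sin 64° = 1.31×10⁻⁴ s⁻¹
Wind speed in SI: 21.4 knots = 11.0 m/s
Geostrophic balance rearranged: |∂P/∂n| = f ρ V_g
|∂P/∂n| = 1.31×10⁻⁴ × 1.10 × 11.0 = 1.59×10⁻³ Pa/m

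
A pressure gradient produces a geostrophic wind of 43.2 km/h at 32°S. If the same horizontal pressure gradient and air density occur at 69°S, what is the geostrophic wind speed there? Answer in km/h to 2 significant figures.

With the same pressure gradient and density, V_g ∝ 1/f ∝ 1/sin φ.
V₂ = V₁ · sin φ₁ / sin φ₂ = 43.2 × sin 32° / sin 69°
V₂ = 43.2 × 0.5299/0.9336 = 25 km/h

25 km/h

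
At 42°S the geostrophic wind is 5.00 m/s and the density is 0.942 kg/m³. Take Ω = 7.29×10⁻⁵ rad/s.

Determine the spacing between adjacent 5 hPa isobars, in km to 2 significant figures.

1100 km

Coriolis parameter at 42°S:
f = 2Ω sin φ = 2 × 7.29×10⁻⁵ × sin 42° = 9.76×10⁻⁵ s⁻¹
Geostrophic balance rearranged: |∂P/∂n| = f ρ V_g
|∂P/∂n| = 9.76×10⁻⁵ × 0.942 × 5.00 = 4.60×10⁻⁴ Pa/m
Isobar spacing: Δn = ΔP/|∂P/∂n| = 500 Pa / 4.60×10⁻⁴ Pa/m = 1088130 m ≈ 1100 km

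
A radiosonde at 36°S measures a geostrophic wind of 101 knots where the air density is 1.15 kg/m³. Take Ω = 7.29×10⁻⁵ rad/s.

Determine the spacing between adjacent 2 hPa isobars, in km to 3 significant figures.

Coriolis parameter at 36°S:
f = 2Ω sin φ = 2 × 7.29×10⁻⁵ × sin 36° = 8.57×10⁻⁵ s⁻¹
Wind speed in SI: 101 knots = 52.0 m/s
Geostrophic balance rearranged: |∂P/∂n| = f ρ V_g
|∂P/∂n| = 8.57×10⁻⁵ × 1.15 × 52.0 = 5.12×10⁻³ Pa/m
Isobar spacing: Δn = ΔP/|∂P/∂n| = 200 Pa / 5.12×10⁻³ Pa/m = 39057 m ≈ 39.1 km

39.1 km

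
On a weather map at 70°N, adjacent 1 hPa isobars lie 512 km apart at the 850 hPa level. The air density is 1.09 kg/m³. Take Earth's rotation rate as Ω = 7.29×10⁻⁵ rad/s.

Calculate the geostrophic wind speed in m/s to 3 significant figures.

1.31 m/s

Coriolis parameter at 70°N:
f = 2Ω sin φ = 2 × 7.29×10⁻⁵ × sin 70° = 1.37×10⁻⁴ s⁻¹
Pressure gradient: |∂P/∂n| = 100 Pa / 512000 m = 1.95×10⁻⁴ Pa/m
Geostrophic balance (pressure-gradient force = Coriolis force):
V_g = (1/(fρ)) |∂P/∂n| = 1.95×10⁻⁴ / (1.37×10⁻⁴ × 1.09) = 1.31 m/s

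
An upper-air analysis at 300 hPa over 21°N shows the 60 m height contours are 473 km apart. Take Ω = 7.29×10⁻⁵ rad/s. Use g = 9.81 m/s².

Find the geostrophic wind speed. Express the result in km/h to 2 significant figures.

Coriolis parameter at 21°N:
f = 2Ω sin φ = 2 × 7.29×10⁻⁵ × sin 21° = 5.23×10⁻⁵ s⁻¹
Height gradient: |∂Z/∂n| = 60 m / 473000 m = 1.27×10⁻⁴
On a pressure surface, geostrophic balance gives V_g = (g/f)|∂Z/∂n|:
V_g = 9.81 × 1.27×10⁻⁴ / 5.23×10⁻⁵ = 23.8 m/s
Converting: 23.8 m/s × 3.6 = 86 km/h

86 km/h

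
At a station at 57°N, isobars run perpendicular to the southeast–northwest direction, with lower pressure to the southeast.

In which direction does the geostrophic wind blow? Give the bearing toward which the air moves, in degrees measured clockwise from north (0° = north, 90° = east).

The pressure-gradient force points toward the southeast (bearing 135°).
Geostrophic balance: in the Northern Hemisphere the Coriolis force deflects motion to the right, so the geostrophic wind blows 90° to the right of the pressure-gradient force (low pressure on the left).
Rotating 135° by 90° clockwise gives 225° — the wind blows toward the southwest.

225°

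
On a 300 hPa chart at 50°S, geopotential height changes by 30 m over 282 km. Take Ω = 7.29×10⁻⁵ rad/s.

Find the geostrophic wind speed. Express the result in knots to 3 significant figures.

18.2 knots

Coriolis parameter at 50°S:
f = 2Ω sin φ = 2 × 7.29×10⁻⁵ × sin 50° = 1.12×10⁻⁴ s⁻¹
Height gradient: |∂Z/∂n| = 30 m / 282000 m = 1.06×10⁻⁴
On a pressure surface, geostrophic balance gives V_g = (g/f)|∂Z/∂n|:
V_g = 9.81 × 1.06×10⁻⁴ / 1.12×10⁻⁴ = 9.34 m/s
Converting: 9.34 m/s × 1.944 = 18.2 knots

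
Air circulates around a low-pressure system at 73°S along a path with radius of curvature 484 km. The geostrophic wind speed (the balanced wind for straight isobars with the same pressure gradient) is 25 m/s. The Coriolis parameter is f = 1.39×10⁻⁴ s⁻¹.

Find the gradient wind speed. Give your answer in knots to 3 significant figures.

37.7 knots

Around a low, centrifugal force acts outward with Coriolis, so pressure-gradient force balances both:
(1/ρ)|∂P/∂n| = fV + V²/R  →  V² + fR·V − fR·V_g = 0
With fR = 1.39×10⁻⁴ × 484×10³ m = 67.3 m/s:
V = [−fR + √((fR)² + 4 fR V_g)]/2 = [−67.3 + √(67.3² + 4×67.3×25)]/2 = 19.4 m/s
Subgeostrophic (V < V_g = 25 m/s), as expected around a low.
Converting: 19.4 m/s × 1.944 = 37.7 knots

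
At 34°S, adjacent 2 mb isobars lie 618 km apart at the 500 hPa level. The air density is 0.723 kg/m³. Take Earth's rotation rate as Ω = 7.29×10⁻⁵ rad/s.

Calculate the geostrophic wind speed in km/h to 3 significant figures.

19.8 km/h

Coriolis parameter at 34°S:
f = 2Ω sin φ = 2 × 7.29×10⁻⁵ × sin 34° = 8.15×10⁻⁵ s⁻¹
Pressure gradient: |∂P/∂n| = 200 Pa / 618000 m = 3.24×10⁻⁴ Pa/m
Geostrophic balance (pressure-gradient force = Coriolis force):
V_g = (1/(fρ)) |∂P/∂n| = 3.24×10⁻⁴ / (8.15×10⁻⁵ × 0.723) = 5.49 m/s
Converting: 5.49 m/s × 3.6 = 19.8 km/h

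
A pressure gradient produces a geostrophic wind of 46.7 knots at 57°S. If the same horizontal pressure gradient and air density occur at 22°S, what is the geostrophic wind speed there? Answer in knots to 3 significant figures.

105 knots

With the same pressure gradient and density, V_g ∝ 1/f ∝ 1/sin φ.
V₂ = V₁ · sin φ₁ / sin φ₂ = 46.7 × sin 57° / sin 22°
V₂ = 46.7 × 0.8387/0.3746 = 105 knots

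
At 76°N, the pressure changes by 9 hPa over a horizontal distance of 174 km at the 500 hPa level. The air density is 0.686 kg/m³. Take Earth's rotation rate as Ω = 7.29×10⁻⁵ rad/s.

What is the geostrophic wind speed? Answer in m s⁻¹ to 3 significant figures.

Coriolis parameter at 76°N:
f = 2Ω sin φ = 2 × 7.29×10⁻⁵ × sin 76° = 1.41×10⁻⁴ s⁻¹
Pressure gradient: |∂P/∂n| = 900 Pa / 174000 m = 5.17×10⁻³ Pa/m
Geostrophic balance (pressure-gradient force = Coriolis force):
V_g = (1/(fρ)) |∂P/∂n| = 5.17×10⁻³ / (1.41×10⁻⁴ × 0.686) = 53.3 m/s

53.3 m s⁻¹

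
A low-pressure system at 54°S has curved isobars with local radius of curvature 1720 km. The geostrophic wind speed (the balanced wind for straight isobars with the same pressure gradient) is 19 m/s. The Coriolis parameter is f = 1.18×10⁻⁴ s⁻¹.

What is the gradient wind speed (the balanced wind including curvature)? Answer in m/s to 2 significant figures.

Around a low, centrifugal force acts outward with Coriolis, so pressure-gradient force balances both:
(1/ρ)|∂P/∂n| = fV + V²/R  →  V² + fR·V − fR·V_g = 0
With fR = 1.18×10⁻⁴ × 1720×10³ m = 203 m/s:
V = [−fR + √((fR)² + 4 fR V_g)]/2 = [−203 + √(203² + 4×203×19)]/2 = 17.5 m/s
Subgeostrophic (V < V_g = 19 m/s), as expected around a low.

17 m/s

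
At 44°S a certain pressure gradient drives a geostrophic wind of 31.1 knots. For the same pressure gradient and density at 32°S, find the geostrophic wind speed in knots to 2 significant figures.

With the same pressure gradient and density, V_g ∝ 1/f ∝ 1/sin φ.
V₂ = V₁ · sin φ₁ / sin φ₂ = 31.1 × sin 44° / sin 32°
V₂ = 31.1 × 0.6947/0.5299 = 41 knots

41 knots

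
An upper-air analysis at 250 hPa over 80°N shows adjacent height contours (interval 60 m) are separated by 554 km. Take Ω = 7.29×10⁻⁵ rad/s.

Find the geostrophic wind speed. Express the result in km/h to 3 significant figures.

Coriolis parameter at 80°N:
f = 2Ω sin φ = 2 × 7.29×10⁻⁵ × sin 80° = 1.44×10⁻⁴ s⁻¹
Height gradient: |∂Z/∂n| = 60 m / 554000 m = 1.08×10⁻⁴
On a pressure surface, geostrophic balance gives V_g = (g/f)|∂Z/∂n|:
V_g = 9.81 × 1.08×10⁻⁴ / 1.44×10⁻⁴ = 7.40 m/s
Converting: 7.40 m/s × 3.6 = 26.6 km/h

26.6 km/h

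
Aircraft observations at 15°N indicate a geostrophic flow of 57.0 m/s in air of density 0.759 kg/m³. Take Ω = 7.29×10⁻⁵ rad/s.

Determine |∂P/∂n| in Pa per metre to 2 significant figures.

Coriolis parameter at 15°N:
f = 2Ω sin φ = 2 × 7.29×10⁻⁵ × sin 15° = 3.77×10⁻⁵ s⁻¹
Geostrophic balance rearranged: |∂P/∂n| = f ρ V_g
|∂P/∂n| = 3.77×10⁻⁵ × 0.759 × 57.0 = 1.63×10⁻³ Pa/m

1.6×10⁻³ Pa/m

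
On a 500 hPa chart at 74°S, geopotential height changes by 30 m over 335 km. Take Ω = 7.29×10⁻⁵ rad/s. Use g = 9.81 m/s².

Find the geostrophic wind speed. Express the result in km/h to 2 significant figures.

23 km/h

Coriolis parameter at 74°S:
f = 2Ω sin φ = 2 × 7.29×10⁻⁵ × sin 74° = 1.40×10⁻⁴ s⁻¹
Height gradient: |∂Z/∂n| = 30 m / 335000 m = 8.96×10⁻⁵
On a pressure surface, geostrophic balance gives V_g = (g/f)|∂Z/∂n|:
V_g = 9.81 × 8.96×10⁻⁵ / 1.40×10⁻⁴ = 6.27 m/s
Converting: 6.27 m/s × 3.6 = 23 km/h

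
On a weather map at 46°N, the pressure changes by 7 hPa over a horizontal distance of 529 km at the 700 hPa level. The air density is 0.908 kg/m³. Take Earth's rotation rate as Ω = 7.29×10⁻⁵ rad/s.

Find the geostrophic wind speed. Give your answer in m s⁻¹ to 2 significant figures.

14 m s⁻¹

Coriolis parameter at 46°N:
f = 2Ω sin φ = 2 × 7.29×10⁻⁵ × sin 46° = 1.05×10⁻⁴ s⁻¹
Pressure gradient: |∂P/∂n| = 700 Pa / 529000 m = 1.32×10⁻³ Pa/m
Geostrophic balance (pressure-gradient force = Coriolis force):
V_g = (1/(fρ)) |∂P/∂n| = 1.32×10⁻³ / (1.05×10⁻⁴ × 0.908) = 13.9 m/s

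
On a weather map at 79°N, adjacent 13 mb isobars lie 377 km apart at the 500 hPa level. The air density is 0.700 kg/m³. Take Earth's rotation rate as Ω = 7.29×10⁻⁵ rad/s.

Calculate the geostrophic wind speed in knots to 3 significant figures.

66.9 knots

Coriolis parameter at 79°N:
f = 2Ω sin φ = 2 × 7.29×10⁻⁵ × sin 79° = 1.43×10⁻⁴ s⁻¹
Pressure gradient: |∂P/∂n| = 1300 Pa / 377000 m = 3.45×10⁻³ Pa/m
Geostrophic balance (pressure-gradient force = Coriolis force):
V_g = (1/(fρ)) |∂P/∂n| = 3.45×10⁻³ / (1.43×10⁻⁴ × 0.700) = 34.4 m/s
Converting: 34.4 m/s × 1.944 = 66.9 knots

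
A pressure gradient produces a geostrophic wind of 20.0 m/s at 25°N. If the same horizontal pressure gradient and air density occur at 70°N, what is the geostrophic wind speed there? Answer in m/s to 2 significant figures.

With the same pressure gradient and density, V_g ∝ 1/f ∝ 1/sin φ.
V₂ = V₁ · sin φ₁ / sin φ₂ = 20.0 × sin 25° / sin 70°
V₂ = 20.0 × 0.4226/0.9397 = 9.0 m/s

9.0 m/s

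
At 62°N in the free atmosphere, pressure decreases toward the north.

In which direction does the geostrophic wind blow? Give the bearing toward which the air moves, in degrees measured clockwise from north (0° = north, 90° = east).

090°

The pressure-gradient force points toward the north (bearing 000°).
Geostrophic balance: in the Northern Hemisphere the Coriolis force deflects motion to the right, so the geostrophic wind blows 90° to the right of the pressure-gradient force (low pressure on the left).
Rotating 000° by 90° clockwise gives 090° — the wind blows toward the east.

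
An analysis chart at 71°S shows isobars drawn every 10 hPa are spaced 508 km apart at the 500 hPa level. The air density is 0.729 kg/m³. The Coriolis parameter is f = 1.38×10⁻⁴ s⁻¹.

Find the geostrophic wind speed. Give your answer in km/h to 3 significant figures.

70.4 km/h

Pressure gradient: |∂P/∂n| = 1000 Pa / 508000 m = 1.97×10⁻³ Pa/m
Geostrophic balance (pressure-gradient force = Coriolis force):
V_g = (1/(fρ)) |∂P/∂n| = 1.97×10⁻³ / (1.38×10⁻⁴ × 0.729) = 19.6 m/s
Converting: 19.6 m/s × 3.6 = 70.4 km/h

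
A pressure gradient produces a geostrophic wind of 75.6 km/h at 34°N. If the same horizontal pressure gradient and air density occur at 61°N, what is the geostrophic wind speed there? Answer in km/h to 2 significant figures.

48 km/h

With the same pressure gradient and density, V_g ∝ 1/f ∝ 1/sin φ.
V₂ = V₁ · sin φ₁ / sin φ₂ = 75.6 × sin 34° / sin 61°
V₂ = 75.6 × 0.5592/0.8746 = 48 km/h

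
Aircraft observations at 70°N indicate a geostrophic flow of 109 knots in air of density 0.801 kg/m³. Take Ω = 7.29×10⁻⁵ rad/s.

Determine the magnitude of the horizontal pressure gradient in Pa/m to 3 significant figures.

6.15×10⁻³ Pa/m

Coriolis parameter at 70°N:
f = 2Ω sin φ = 2 × 7.29×10⁻⁵ × sin 70° = 1.37×10⁻⁴ s⁻¹
Wind speed in SI: 109 knots = 56.1 m/s
Geostrophic balance rearranged: |∂P/∂n| = f ρ V_g
|∂P/∂n| = 1.37×10⁻⁴ × 0.801 × 56.1 = 6.15×10⁻³ Pa/m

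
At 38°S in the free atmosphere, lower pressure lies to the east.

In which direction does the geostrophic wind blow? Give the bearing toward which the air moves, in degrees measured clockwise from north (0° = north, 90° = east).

The pressure-gradient force points toward the east (bearing 090°).
Geostrophic balance: in the Southern Hemisphere the Coriolis force deflects motion to the left, so the geostrophic wind blows 90° to the left of the pressure-gradient force (low pressure on the right).
Rotating 090° by 90° counterclockwise gives 000° — the wind blows toward the north.

000°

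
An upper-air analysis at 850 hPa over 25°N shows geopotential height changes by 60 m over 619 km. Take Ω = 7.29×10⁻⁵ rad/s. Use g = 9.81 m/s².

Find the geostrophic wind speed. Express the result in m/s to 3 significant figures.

Coriolis parameter at 25°N:
f = 2Ω sin φ = 2 × 7.29×10⁻⁵ × sin 25° = 6.16×10⁻⁵ s⁻¹
Height gradient: |∂Z/∂n| = 60 m / 619000 m = 9.69×10⁻⁵
On a pressure surface, geostrophic balance gives V_g = (g/f)|∂Z/∂n|:
V_g = 9.81 × 9.69×10⁻⁵ / 6.16×10⁻⁵ = 15.4 m/s

15.4 m/s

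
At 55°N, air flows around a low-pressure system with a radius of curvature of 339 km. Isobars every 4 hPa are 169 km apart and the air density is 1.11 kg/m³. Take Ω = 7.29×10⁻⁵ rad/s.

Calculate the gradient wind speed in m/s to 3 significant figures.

Coriolis parameter at 55°N:
f = 2Ω sin φ = 2 × 7.29×10⁻⁵ × sin 55° = 1.19×10⁻⁴ s⁻¹
Pressure gradient: |∂P/∂n| = 400 Pa / 169000 m = 2.37×10⁻³ Pa/m
Geostrophic speed: V_g = |∂P/∂n|/(fρ) = 2.37×10⁻³/(1.19×10⁻⁴ × 1.11) = 17.9 m/s
Around a low, centrifugal force acts outward with Coriolis, so pressure-gradient force balances both:
(1/ρ)|∂P/∂n| = fV + V²/R  →  V² + fR·V − fR·V_g = 0
With fR = 1.19×10⁻⁴ × 339×10³ m = 40.5 m/s:
V = [−fR + √((fR)² + 4 fR V_g)]/2 = [−40.5 + √(40.5² + 4×40.5×17.9)]/2 = 13.4 m/s
Subgeostrophic (V < V_g = 17.9 m/s), as expected around a low.

13.4 m/s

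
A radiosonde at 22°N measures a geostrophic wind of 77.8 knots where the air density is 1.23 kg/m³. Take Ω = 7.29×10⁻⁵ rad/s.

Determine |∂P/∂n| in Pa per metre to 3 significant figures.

Coriolis parameter at 22°N:
f = 2Ω sin φ = 2 × 7.29×10⁻⁵ × sin 22° = 5.46×10⁻⁵ s⁻¹
Wind speed in SI: 77.8 knots = 40.0 m/s
Geostrophic balance rearranged: |∂P/∂n| = f ρ V_g
|∂P/∂n| = 5.46×10⁻⁵ × 1.23 × 40.0 = 2.69×10⁻³ Pa/m

2.69×10⁻³ Pa/m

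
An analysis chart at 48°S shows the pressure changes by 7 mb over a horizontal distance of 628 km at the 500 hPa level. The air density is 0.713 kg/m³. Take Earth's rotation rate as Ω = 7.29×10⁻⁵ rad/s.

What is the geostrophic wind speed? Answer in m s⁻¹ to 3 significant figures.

Coriolis parameter at 48°S:
f = 2Ω sin φ = 2 × 7.29×10⁻⁵ × sin 48° = 1.08×10⁻⁴ s⁻¹
Pressure gradient: |∂P/∂n| = 700 Pa / 628000 m = 1.11×10⁻³ Pa/m
Geostrophic balance (pressure-gradient force = Coriolis force):
V_g = (1/(fρ)) |∂P/∂n| = 1.11×10⁻³ / (1.08×10⁻⁴ × 0.713) = 14.4 m/s

14.4 m s⁻¹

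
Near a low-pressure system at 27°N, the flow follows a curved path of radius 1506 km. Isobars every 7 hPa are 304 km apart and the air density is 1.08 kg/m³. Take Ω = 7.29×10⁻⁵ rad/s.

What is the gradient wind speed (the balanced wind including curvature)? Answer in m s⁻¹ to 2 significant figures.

Coriolis parameter at 27°N:
f = 2Ω sin φ = 2 × 7.29×10⁻⁵ × sin 27° = 6.62×10⁻⁵ s⁻¹
Pressure gradient: |∂P/∂n| = 700 Pa / 304000 m = 2.30×10⁻³ Pa/m
Geostrophic speed: V_g = |∂P/∂n|/(fρ) = 2.30×10⁻³/(6.62×10⁻⁵ × 1.08) = 32.2 m/s
Around a low, centrifugal force acts outward with Coriolis, so pressure-gradient force balances both:
(1/ρ)|∂P/∂n| = fV + V²/R  →  V² + fR·V − fR·V_g = 0
With fR = 6.62×10⁻⁵ × 1506×10³ m = 99.7 m/s:
V = [−fR + √((fR)² + 4 fR V_g)]/2 = [−99.7 + √(99.7² + 4×99.7×32.2)]/2 = 25.6 m/s
Subgeostrophic (V < V_g = 32.2 m/s), as expected around a low.

26 m s⁻¹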